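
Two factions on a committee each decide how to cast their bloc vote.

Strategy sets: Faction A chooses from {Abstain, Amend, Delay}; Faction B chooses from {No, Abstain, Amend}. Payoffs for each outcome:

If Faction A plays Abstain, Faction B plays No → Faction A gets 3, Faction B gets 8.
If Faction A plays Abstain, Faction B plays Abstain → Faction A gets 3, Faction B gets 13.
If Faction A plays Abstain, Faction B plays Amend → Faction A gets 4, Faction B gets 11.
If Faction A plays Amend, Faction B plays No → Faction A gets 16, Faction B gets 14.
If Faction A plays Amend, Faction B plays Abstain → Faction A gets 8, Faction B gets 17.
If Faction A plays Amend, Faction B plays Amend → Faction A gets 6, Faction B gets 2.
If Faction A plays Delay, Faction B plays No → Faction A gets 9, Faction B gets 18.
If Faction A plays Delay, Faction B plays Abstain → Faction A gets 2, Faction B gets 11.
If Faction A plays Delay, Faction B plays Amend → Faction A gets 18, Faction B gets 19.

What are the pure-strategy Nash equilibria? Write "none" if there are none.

The pure Nash equilibria are (Amend, Abstain) and (Delay, Amend).

Faction A against No: payoffs 3, 16, 9 → best response Amend.
Faction A against Abstain: payoffs 3, 8, 2 → best response Amend.
Faction A against Amend: payoffs 4, 6, 18 → best response Delay.
Faction B against Abstain: payoffs 8, 13, 11 → best response Abstain.
Faction B against Amend: payoffs 14, 17, 2 → best response Abstain.
Faction B against Delay: payoffs 18, 11, 19 → best response Amend.
Mutual best responses: (Amend, Abstain); (Delay, Amend).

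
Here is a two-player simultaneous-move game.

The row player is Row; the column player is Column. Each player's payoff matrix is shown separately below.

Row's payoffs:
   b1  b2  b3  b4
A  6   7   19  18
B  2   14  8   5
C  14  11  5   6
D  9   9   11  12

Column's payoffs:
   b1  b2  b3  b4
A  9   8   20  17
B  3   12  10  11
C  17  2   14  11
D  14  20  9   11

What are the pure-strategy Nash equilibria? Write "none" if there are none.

Row against b1: payoffs 6, 2, 14, 9 → best response C.
Row against b2: payoffs 7, 14, 11, 9 → best response B.
Row against b3: payoffs 19, 8, 5, 11 → best response A.
Row against b4: payoffs 18, 5, 6, 12 → best response A.
Column against A: payoffs 9, 8, 20, 17 → best response b3.
Column against B: payoffs 3, 12, 10, 11 → best response b2.
Column against C: payoffs 17, 2, 14, 11 → best response b1.
Column against D: payoffs 14, 20, 9, 11 → best response b2.
Mutual best responses: (A, b3); (B, b2); (C, b1).

Pure-strategy Nash equilibria: (A, b3) and (B, b2) and (C, b1)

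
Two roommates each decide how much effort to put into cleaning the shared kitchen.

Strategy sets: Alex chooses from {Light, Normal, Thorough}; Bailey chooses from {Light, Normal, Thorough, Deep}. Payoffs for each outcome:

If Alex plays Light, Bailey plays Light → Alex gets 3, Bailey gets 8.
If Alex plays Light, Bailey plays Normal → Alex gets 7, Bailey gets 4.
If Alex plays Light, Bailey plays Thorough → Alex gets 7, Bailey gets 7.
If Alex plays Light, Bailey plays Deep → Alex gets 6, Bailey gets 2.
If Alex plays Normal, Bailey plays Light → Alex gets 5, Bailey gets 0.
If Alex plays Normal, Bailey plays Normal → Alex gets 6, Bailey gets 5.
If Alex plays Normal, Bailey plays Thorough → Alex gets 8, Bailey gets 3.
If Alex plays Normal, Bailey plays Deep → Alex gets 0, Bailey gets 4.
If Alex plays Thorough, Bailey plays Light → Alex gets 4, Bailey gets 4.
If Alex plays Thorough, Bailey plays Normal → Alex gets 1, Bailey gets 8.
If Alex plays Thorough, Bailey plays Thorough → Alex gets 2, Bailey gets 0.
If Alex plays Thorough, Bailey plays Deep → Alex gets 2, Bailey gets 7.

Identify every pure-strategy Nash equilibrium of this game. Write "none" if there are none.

No pure-strategy Nash equilibrium.

(Light, Light): Alex can switch to Normal (3 → 5). Not NE.
(Light, Normal): Bailey can switch to Light (4 → 8). Not NE.
(Light, Thorough): Alex can switch to Normal (7 → 8). Not NE.
(Light, Deep): Bailey can switch to Light (2 → 8). Not NE.
(Normal, Light): Bailey can switch to Normal (0 → 5). Not NE.
(Normal, Normal): Alex can switch to Light (6 → 7). Not NE.
(Normal, Thorough): Bailey can switch to Normal (3 → 5). Not NE.
(Normal, Deep): Alex can switch to Light (0 → 6). Not NE.
(Thorough, Light): Alex can switch to Normal (4 → 5). Not NE.
(Thorough, Normal): Alex can switch to Light (1 → 7). Not NE.
(Thorough, Thorough): Alex can switch to Light (2 → 7). Not NE.
(Thorough, Deep): Alex can switch to Light (2 → 6). Not NE.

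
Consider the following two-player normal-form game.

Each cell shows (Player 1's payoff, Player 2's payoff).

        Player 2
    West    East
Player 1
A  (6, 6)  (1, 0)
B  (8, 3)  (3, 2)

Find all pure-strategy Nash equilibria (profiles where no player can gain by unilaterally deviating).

The unique pure-strategy Nash equilibrium is (B, West).

Mark each player's best response to every combination of opponents' strategies; a profile where every player is best-responding is a pure Nash equilibrium.
Player 1 against West: payoffs 6, 8 → best response B.
Player 1 against East: payoffs 1, 3 → best response B.
Player 2 against A: payoffs 6, 0 → best response West.
Player 2 against B: payoffs 3, 2 → best response West.
Mutual best responses: (B, West).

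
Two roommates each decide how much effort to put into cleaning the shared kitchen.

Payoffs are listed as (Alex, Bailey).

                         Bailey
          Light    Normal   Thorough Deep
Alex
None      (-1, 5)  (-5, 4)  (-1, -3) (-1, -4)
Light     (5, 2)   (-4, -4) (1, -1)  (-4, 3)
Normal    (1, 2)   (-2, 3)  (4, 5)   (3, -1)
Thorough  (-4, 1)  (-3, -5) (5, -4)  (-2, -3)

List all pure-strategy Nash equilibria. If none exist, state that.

Alex against Light: payoffs -1, 5, 1, -4 → best response Light.
Alex against Normal: payoffs -5, -4, -2, -3 → best response Normal.
Alex against Thorough: payoffs -1, 1, 4, 5 → best response Thorough.
Alex against Deep: payoffs -1, -4, 3, -2 → best response Normal.
Bailey against None: payoffs 5, 4, -3, -4 → best response Light.
Bailey against Light: payoffs 2, -4, -1, 3 → best response Deep.
Bailey against Normal: payoffs 2, 3, 5, -1 → best response Thorough.
Bailey against Thorough: payoffs 1, -5, -4, -3 → best response Light.
No profile is a mutual best response for all players.

There is no pure-strategy Nash equilibrium.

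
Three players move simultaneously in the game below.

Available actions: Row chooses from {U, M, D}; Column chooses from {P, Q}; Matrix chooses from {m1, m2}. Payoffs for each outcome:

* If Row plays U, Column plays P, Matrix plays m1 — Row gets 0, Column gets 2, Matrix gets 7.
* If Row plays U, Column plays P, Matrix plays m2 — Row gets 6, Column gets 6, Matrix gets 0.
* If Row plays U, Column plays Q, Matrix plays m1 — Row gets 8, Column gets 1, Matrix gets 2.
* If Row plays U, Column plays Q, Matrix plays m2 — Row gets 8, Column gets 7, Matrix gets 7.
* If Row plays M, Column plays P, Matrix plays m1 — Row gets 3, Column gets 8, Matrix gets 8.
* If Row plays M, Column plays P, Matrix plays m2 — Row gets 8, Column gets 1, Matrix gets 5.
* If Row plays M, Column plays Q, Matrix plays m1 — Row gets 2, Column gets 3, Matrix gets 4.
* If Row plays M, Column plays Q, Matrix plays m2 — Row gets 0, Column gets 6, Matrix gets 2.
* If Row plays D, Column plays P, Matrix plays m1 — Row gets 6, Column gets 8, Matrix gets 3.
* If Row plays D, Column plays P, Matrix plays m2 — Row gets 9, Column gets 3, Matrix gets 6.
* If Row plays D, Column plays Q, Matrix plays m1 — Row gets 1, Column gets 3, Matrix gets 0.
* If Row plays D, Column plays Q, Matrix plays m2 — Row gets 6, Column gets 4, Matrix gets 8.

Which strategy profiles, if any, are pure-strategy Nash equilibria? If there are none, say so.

(U, P, m1): Row can switch to M (0 → 3). Not NE.
(U, P, m2): Row can switch to M (6 → 8). Not NE.
(U, Q, m1): Column can switch to P (1 → 2). Not NE.
(U, Q, m2): Row gets 8, best alternative 6; Column gets 7, best alternative 6; Matrix gets 7, best alternative 2. No profitable deviation — NE.
(M, P, m1): Row can switch to D (3 → 6). Not NE.
(M, P, m2): Row can switch to D (8 → 9). Not NE.
(M, Q, m1): Row can switch to U (2 → 8). Not NE.
(M, Q, m2): Row can switch to U (0 → 8). Not NE.
(D, P, m1): Matrix can switch to m2 (3 → 6). Not NE.
(D, P, m2): Column can switch to Q (3 → 4). Not NE.
(D, Q, m1): Row can switch to U (1 → 8). Not NE.
(The remaining 1 profile has a profitable deviation by the same check.)

The unique pure-strategy Nash equilibrium is (U, Q, m2).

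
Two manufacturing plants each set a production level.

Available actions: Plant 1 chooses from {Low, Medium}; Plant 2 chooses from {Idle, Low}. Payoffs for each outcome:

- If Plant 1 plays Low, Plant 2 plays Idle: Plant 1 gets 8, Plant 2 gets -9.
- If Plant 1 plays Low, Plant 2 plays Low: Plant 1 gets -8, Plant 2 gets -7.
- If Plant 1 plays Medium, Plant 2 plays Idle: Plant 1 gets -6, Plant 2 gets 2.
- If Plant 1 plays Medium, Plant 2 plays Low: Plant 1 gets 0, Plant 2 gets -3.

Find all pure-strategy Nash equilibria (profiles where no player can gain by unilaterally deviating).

This game has no pure Nash equilibrium.

(Low, Idle): Plant 2 can switch to Low (-9 → -7). Not NE.
(Low, Low): Plant 1 can switch to Medium (-8 → 0). Not NE.
(Medium, Idle): Plant 1 can switch to Low (-6 → 8). Not NE.
(Medium, Low): Plant 2 can switch to Idle (-3 → 2). Not NE.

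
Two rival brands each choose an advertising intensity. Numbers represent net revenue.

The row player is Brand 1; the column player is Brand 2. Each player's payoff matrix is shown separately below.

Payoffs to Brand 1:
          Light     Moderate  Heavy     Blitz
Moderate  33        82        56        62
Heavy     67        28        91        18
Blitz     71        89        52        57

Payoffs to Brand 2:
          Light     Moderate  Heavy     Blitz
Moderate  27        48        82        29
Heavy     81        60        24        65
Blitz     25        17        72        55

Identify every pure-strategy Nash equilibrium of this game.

For each player, find the best response to each opponent profile; mutual best responses are the pure NE.
Brand 1 against Light: payoffs 33, 67, 71 → best response Blitz.
Brand 1 against Moderate: payoffs 82, 28, 89 → best response Blitz.
Brand 1 against Heavy: payoffs 56, 91, 52 → best response Heavy.
Brand 1 against Blitz: payoffs 62, 18, 57 → best response Moderate.
Brand 2 against Moderate: payoffs 27, 48, 82, 29 → best response Heavy.
Brand 2 against Heavy: payoffs 81, 60, 24, 65 → best response Light.
Brand 2 against Blitz: payoffs 25, 17, 72, 55 → best response Heavy.
No profile is a mutual best response for all players.

This game has no pure Nash equilibrium.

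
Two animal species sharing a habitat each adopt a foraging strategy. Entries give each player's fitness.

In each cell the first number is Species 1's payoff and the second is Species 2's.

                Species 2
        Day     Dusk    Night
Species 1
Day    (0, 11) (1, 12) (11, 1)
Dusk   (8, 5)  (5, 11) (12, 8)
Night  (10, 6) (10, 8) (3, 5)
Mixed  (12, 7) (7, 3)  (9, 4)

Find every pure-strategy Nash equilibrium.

Mark each player's best response to every combination of opponents' strategies; a profile where every player is best-responding is a pure Nash equilibrium.
Species 1 against Day: payoffs 0, 8, 10, 12 → best response Mixed.
Species 1 against Dusk: payoffs 1, 5, 10, 7 → best response Night.
Species 1 against Night: payoffs 11, 12, 3, 9 → best response Dusk.
Species 2 against Day: payoffs 11, 12, 1 → best response Dusk.
Species 2 against Dusk: payoffs 5, 11, 8 → best response Dusk.
Species 2 against Night: payoffs 6, 8, 5 → best response Dusk.
Species 2 against Mixed: payoffs 7, 3, 4 → best response Day.
Mutual best responses: (Night, Dusk); (Mixed, Day).

The pure Nash equilibria are (Night, Dusk), (Mixed, Day).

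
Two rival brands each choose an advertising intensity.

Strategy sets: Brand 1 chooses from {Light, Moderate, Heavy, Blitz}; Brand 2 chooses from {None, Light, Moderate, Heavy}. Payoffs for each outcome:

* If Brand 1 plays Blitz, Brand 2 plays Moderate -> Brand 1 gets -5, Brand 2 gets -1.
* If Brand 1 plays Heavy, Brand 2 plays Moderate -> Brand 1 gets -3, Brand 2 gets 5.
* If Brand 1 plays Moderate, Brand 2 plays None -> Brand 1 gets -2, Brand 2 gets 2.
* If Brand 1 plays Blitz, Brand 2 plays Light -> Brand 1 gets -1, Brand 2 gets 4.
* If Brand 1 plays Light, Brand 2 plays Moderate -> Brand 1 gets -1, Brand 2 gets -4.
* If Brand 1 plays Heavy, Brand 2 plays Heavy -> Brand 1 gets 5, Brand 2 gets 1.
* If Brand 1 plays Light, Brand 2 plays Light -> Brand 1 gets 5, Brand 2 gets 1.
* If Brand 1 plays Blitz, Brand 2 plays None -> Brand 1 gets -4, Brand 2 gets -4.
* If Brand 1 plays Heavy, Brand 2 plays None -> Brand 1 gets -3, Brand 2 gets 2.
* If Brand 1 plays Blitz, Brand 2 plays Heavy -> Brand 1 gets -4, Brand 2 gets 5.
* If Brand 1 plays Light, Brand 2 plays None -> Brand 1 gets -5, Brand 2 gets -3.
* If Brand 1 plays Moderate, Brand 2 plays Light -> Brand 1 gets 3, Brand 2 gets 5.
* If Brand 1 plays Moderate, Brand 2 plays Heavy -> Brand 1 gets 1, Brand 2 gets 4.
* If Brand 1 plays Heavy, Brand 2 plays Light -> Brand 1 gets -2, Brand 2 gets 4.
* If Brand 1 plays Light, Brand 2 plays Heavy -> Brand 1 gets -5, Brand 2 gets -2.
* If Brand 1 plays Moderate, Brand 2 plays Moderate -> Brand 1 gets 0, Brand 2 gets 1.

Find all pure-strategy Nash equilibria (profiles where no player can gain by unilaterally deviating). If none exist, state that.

Pure NE: (Light, Light)

Mark each player's best response to every combination of opponents' strategies; a profile where every player is best-responding is a pure Nash equilibrium.
Brand 1 against None: payoffs -5, -2, -3, -4 → best response Moderate.
Brand 1 against Light: payoffs 5, 3, -2, -1 → best response Light.
Brand 1 against Moderate: payoffs -1, 0, -3, -5 → best response Moderate.
Brand 1 against Heavy: payoffs -5, 1, 5, -4 → best response Heavy.
Brand 2 against Light: payoffs -3, 1, -4, -2 → best response Light.
Brand 2 against Moderate: payoffs 2, 5, 1, 4 → best response Light.
Brand 2 against Heavy: payoffs 2, 4, 5, 1 → best response Moderate.
Brand 2 against Blitz: payoffs -4, 4, -1, 5 → best response Heavy.
Mutual best responses: (Light, Light).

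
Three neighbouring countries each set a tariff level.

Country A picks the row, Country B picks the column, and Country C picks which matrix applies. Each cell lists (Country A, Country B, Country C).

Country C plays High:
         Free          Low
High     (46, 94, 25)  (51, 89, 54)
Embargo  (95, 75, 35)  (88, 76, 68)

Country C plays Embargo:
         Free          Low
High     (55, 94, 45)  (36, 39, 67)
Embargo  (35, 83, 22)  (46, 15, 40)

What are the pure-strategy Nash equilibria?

Country A against (Free, High): payoffs 46, 95 → best response Embargo.
Country A against (Free, Embargo): payoffs 55, 35 → best response High.
Country A against (Low, High): payoffs 51, 88 → best response Embargo.
Country A against (Low, Embargo): payoffs 36, 46 → best response Embargo.
Country B against (High, High): payoffs 94, 89 → best response Free.
Country B against (High, Embargo): payoffs 94, 39 → best response Free.
Country B against (Embargo, High): payoffs 75, 76 → best response Low.
Country B against (Embargo, Embargo): payoffs 83, 15 → best response Free.
Country C against (High, Free): payoffs 25, 45 → best response Embargo.
Country C against (High, Low): payoffs 54, 67 → best response Embargo.
Country C against (Embargo, Free): payoffs 35, 22 → best response High.
Country C against (Embargo, Low): payoffs 68, 40 → best response High.
Mutual best responses: (High, Free, Embargo); (Embargo, Low, High).

Pure-strategy Nash equilibria: (High, Free, Embargo), (Embargo, Low, High)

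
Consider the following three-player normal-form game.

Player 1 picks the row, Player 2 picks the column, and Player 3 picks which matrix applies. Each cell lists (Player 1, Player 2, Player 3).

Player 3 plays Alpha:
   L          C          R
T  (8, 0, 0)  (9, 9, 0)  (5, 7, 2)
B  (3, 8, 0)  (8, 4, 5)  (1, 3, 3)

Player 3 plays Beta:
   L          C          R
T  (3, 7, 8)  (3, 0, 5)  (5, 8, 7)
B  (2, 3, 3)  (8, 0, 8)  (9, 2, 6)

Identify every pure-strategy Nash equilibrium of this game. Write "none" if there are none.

This game has no pure Nash equilibrium.

Player 1 against (L, Alpha): payoffs 8, 3 → best response T.
Player 1 against (L, Beta): payoffs 3, 2 → best response T.
Player 1 against (C, Alpha): payoffs 9, 8 → best response T.
Player 1 against (C, Beta): payoffs 3, 8 → best response B.
Player 1 against (R, Alpha): payoffs 5, 1 → best response T.
Player 1 against (R, Beta): payoffs 5, 9 → best response B.
Player 2 against (T, Alpha): payoffs 0, 9, 7 → best response C.
Player 2 against (T, Beta): payoffs 7, 0, 8 → best response R.
Player 2 against (B, Alpha): payoffs 8, 4, 3 → best response L.
Player 2 against (B, Beta): payoffs 3, 0, 2 → best response L.
Player 3 against (T, L): payoffs 0, 8 → best response Beta.
Player 3 against (T, C): payoffs 0, 5 → best response Beta.
Player 3 against (T, R): payoffs 2, 7 → best response Beta.
Player 3 against (B, L): payoffs 0, 3 → best response Beta.
Player 3 against (B, C): payoffs 5, 8 → best response Beta.
Player 3 against (B, R): payoffs 3, 6 → best response Beta.
No profile is a mutual best response for all players.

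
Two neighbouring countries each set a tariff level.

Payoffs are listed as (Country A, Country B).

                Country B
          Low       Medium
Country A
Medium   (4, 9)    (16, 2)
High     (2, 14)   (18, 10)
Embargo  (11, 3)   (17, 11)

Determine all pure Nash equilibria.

Country A against Low: payoffs 4, 2, 11 → best response Embargo.
Country A against Medium: payoffs 16, 18, 17 → best response High.
Country B against Medium: payoffs 9, 2 → best response Low.
Country B against High: payoffs 14, 10 → best response Low.
Country B against Embargo: payoffs 3, 11 → best response Medium.
No profile is a mutual best response for all players.

No pure-strategy Nash equilibrium.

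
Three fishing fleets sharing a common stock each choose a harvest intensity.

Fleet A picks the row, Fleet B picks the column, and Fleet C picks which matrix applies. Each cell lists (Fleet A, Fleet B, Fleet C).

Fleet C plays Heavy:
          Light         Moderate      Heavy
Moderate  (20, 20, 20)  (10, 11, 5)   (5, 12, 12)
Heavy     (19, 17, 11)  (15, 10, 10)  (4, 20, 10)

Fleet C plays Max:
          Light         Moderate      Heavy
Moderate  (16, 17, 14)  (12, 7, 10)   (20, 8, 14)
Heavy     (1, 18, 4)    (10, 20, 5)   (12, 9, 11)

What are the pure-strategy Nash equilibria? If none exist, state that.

The unique pure-strategy Nash equilibrium is (Moderate, Light, Heavy).

Mark each player's best response to every combination of opponents' strategies; a profile where every player is best-responding is a pure Nash equilibrium.
Fleet A against (Light, Heavy): payoffs 20, 19 → best response Moderate.
Fleet A against (Light, Max): payoffs 16, 1 → best response Moderate.
Fleet A against (Moderate, Heavy): payoffs 10, 15 → best response Heavy.
Fleet A against (Moderate, Max): payoffs 12, 10 → best response Moderate.
Fleet A against (Heavy, Heavy): payoffs 5, 4 → best response Moderate.
Fleet A against (Heavy, Max): payoffs 20, 12 → best response Moderate.
Fleet B against (Moderate, Heavy): payoffs 20, 11, 12 → best response Light.
Fleet B against (Moderate, Max): payoffs 17, 7, 8 → best response Light.
Fleet B against (Heavy, Heavy): payoffs 17, 10, 20 → best response Heavy.
Fleet B against (Heavy, Max): payoffs 18, 20, 9 → best response Moderate.
Fleet C against (Moderate, Light): payoffs 20, 14 → best response Heavy.
Fleet C against (Moderate, Moderate): payoffs 5, 10 → best response Max.
Fleet C against (Moderate, Heavy): payoffs 12, 14 → best response Max.
Fleet C against (Heavy, Light): payoffs 11, 4 → best response Heavy.
Fleet C against (Heavy, Moderate): payoffs 10, 5 → best response Heavy.
Fleet C against (Heavy, Heavy): payoffs 10, 11 → best response Max.
Mutual best responses: (Moderate, Light, Heavy).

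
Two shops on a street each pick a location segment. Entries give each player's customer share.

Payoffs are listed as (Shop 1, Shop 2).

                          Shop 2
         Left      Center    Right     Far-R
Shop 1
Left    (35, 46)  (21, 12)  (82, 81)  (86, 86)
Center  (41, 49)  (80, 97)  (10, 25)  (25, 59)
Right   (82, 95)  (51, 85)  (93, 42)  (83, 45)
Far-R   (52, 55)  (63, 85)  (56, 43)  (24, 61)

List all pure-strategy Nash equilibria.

The pure Nash equilibria are (Left, Far-R); (Center, Center); (Right, Left).

(Left, Left): Shop 1 can switch to Center (35 → 41). Not NE.
(Left, Center): Shop 1 can switch to Center (21 → 80). Not NE.
(Left, Right): Shop 1 can switch to Right (82 → 93). Not NE.
(Left, Far-R): Shop 1 gets 86, best alternative 83; Shop 2 gets 86, best alternative 81. No profitable deviation — NE.
(Center, Left): Shop 1 can switch to Right (41 → 82). Not NE.
(Center, Center): Shop 1 gets 80, best alternative 63; Shop 2 gets 97, best alternative 59. No profitable deviation — NE.
(Center, Right): Shop 1 can switch to Left (10 → 82). Not NE.
(Center, Far-R): Shop 1 can switch to Left (25 → 86). Not NE.
(Right, Left): Shop 1 gets 82, best alternative 52; Shop 2 gets 95, best alternative 85. No profitable deviation — NE.
(Right, Center): Shop 1 can switch to Center (51 → 80). Not NE.
(Right, Right): Shop 2 can switch to Left (42 → 95). Not NE.
(Right, Far-R): Shop 1 can switch to Left (83 → 86). Not NE.
(Far-R, Left): Shop 1 can switch to Right (52 → 82). Not NE.
(The remaining 3 profiles each have a profitable deviation by the same check.)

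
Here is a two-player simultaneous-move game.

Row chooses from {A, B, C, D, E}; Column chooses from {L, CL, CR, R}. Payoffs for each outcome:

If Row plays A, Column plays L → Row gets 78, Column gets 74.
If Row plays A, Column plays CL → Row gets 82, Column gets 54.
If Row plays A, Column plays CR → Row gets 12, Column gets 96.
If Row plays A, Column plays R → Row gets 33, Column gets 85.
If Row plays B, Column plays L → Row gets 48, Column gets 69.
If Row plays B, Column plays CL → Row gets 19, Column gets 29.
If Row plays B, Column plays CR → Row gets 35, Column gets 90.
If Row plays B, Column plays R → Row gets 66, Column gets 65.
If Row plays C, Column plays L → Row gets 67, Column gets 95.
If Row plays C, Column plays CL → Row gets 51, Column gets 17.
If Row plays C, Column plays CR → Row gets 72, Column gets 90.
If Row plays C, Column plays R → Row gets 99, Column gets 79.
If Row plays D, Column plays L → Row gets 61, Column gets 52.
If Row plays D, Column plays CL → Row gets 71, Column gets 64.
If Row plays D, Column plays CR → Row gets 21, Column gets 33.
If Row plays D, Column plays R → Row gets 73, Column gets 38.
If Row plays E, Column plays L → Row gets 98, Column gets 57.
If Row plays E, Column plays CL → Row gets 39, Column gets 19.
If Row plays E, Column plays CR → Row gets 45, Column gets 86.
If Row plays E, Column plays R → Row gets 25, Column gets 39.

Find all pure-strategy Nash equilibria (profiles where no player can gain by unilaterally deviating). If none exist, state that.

Check each profile: it is a Nash equilibrium iff no player can strictly gain by switching unilaterally.
(A, L): Row can switch to E (78 → 98). Not NE.
(A, CL): Column can switch to L (54 → 74). Not NE.
(A, CR): Row can switch to B (12 → 35). Not NE.
(A, R): Row can switch to B (33 → 66). Not NE.
(B, L): Row can switch to A (48 → 78). Not NE.
(B, CL): Row can switch to A (19 → 82). Not NE.
(The remaining 14 profiles each have a profitable deviation by the same check.)

There is no pure-strategy Nash equilibrium.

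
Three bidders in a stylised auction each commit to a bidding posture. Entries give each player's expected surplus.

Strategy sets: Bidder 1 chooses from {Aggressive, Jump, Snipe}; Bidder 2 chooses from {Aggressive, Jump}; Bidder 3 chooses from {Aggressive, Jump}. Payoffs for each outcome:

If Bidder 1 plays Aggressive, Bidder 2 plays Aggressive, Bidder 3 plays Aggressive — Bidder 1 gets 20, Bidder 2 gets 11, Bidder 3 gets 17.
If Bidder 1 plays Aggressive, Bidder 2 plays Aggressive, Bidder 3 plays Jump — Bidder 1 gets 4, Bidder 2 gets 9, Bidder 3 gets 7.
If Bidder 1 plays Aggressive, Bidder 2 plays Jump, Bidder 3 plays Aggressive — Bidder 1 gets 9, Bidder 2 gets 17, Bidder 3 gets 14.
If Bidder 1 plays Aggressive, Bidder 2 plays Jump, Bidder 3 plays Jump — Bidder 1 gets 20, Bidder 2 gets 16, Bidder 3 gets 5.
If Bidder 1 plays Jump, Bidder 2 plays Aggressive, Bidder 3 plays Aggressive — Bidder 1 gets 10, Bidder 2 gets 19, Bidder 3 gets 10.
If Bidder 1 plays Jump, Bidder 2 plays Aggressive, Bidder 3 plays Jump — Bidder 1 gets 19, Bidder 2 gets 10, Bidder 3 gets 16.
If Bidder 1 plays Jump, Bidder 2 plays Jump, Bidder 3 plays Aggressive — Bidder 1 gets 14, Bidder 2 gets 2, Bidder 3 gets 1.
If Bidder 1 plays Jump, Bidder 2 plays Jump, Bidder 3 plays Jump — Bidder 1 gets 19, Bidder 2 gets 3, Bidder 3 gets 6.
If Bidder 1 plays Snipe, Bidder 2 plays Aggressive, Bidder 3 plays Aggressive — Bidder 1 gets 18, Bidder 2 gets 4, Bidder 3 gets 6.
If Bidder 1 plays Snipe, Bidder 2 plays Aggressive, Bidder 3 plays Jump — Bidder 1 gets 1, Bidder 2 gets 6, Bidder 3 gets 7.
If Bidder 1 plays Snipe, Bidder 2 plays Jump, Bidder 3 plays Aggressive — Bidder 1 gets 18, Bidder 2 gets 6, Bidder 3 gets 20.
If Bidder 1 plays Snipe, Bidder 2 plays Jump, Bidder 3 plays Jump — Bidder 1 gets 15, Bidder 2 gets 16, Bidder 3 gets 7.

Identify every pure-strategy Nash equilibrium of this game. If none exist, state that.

Check each profile: it is a Nash equilibrium iff no player can strictly gain by switching unilaterally.
(Aggressive, Aggressive, Aggressive): Bidder 2 can switch to Jump (11 → 17). Not NE.
(Aggressive, Aggressive, Jump): Bidder 1 can switch to Jump (4 → 19). Not NE.
(Aggressive, Jump, Aggressive): Bidder 1 can switch to Jump (9 → 14). Not NE.
(Aggressive, Jump, Jump): Bidder 3 can switch to Aggressive (5 → 14). Not NE.
(Jump, Aggressive, Aggressive): Bidder 1 can switch to Aggressive (10 → 20). Not NE.
(Jump, Aggressive, Jump): Bidder 1 gets 19, best alternative 4; Bidder 2 gets 10, best alternative 3; Bidder 3 gets 16, best alternative 10. No profitable deviation — NE.
(Jump, Jump, Aggressive): Bidder 1 can switch to Snipe (14 → 18). Not NE.
(Jump, Jump, Jump): Bidder 1 can switch to Aggressive (19 → 20). Not NE.
(Snipe, Aggressive, Aggressive): Bidder 1 can switch to Aggressive (18 → 20). Not NE.
(Snipe, Aggressive, Jump): Bidder 1 can switch to Aggressive (1 → 4). Not NE.
(Snipe, Jump, Aggressive): Bidder 1 gets 18, best alternative 14; Bidder 2 gets 6, best alternative 4; Bidder 3 gets 20, best alternative 7. No profitable deviation — NE.
(Snipe, Jump, Jump): Bidder 1 can switch to Aggressive (15 → 20). Not NE.

The pure Nash equilibria are (Jump, Aggressive, Jump) and (Snipe, Jump, Aggressive).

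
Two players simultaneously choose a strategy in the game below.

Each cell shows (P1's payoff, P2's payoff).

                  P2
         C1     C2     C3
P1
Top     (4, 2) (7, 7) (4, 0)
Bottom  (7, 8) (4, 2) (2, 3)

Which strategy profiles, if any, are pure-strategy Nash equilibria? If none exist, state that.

Pure-strategy Nash equilibria: (Top, C2), (Bottom, C1)

Check each profile: it is a Nash equilibrium iff no player can strictly gain by switching unilaterally.
(Top, C1): P1 can switch to Bottom (4 → 7). Not NE.
(Top, C2): P1 gets 7, best alternative 4; P2 gets 7, best alternative 2. No profitable deviation — NE.
(Top, C3): P2 can switch to C1 (0 → 2). Not NE.
(Bottom, C1): P1 gets 7, best alternative 4; P2 gets 8, best alternative 3. No profitable deviation — NE.
(Bottom, C2): P1 can switch to Top (4 → 7). Not NE.
(Bottom, C3): P1 can switch to Top (2 → 4). Not NE.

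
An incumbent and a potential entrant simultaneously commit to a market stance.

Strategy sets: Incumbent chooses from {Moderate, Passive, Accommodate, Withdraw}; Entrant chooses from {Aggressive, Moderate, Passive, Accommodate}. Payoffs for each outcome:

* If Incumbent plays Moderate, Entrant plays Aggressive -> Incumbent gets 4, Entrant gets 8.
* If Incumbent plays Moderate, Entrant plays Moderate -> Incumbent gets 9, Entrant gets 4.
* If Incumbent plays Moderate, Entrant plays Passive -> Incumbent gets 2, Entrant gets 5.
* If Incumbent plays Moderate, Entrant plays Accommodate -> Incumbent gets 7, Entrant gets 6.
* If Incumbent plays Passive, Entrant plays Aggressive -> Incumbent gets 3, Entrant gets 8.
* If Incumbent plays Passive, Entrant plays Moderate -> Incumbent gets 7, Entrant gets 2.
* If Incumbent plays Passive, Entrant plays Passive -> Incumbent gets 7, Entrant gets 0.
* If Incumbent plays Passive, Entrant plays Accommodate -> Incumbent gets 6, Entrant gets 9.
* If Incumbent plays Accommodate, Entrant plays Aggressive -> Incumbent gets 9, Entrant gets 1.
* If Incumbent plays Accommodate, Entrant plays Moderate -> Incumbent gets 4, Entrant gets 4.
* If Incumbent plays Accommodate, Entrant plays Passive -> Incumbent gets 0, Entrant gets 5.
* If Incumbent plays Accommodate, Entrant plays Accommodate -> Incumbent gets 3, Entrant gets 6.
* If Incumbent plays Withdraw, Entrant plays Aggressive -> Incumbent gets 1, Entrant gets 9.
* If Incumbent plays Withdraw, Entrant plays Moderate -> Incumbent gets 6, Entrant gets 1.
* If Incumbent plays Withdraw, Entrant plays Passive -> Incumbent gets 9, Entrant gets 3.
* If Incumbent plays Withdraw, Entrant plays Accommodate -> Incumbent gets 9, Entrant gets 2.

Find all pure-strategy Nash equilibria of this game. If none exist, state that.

Mark each player's best response to every combination of opponents' strategies; a profile where every player is best-responding is a pure Nash equilibrium.
Incumbent against Aggressive: payoffs 4, 3, 9, 1 → best response Accommodate.
Incumbent against Moderate: payoffs 9, 7, 4, 6 → best response Moderate.
Incumbent against Passive: payoffs 2, 7, 0, 9 → best response Withdraw.
Incumbent against Accommodate: payoffs 7, 6, 3, 9 → best response Withdraw.
Entrant against Moderate: payoffs 8, 4, 5, 6 → best response Aggressive.
Entrant against Passive: payoffs 8, 2, 0, 9 → best response Accommodate.
Entrant against Accommodate: payoffs 1, 4, 5, 6 → best response Accommodate.
Entrant against Withdraw: payoffs 9, 1, 3, 2 → best response Aggressive.
No profile is a mutual best response for all players.

There is no pure-strategy Nash equilibrium.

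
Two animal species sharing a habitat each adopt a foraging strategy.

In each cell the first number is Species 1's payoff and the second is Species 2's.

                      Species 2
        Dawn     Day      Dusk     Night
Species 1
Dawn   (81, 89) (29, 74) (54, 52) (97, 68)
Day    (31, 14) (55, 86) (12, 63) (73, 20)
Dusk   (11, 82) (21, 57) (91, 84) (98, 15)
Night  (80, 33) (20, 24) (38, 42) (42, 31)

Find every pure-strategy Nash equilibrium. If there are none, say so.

Species 1 against Dawn: payoffs 81, 31, 11, 80 → best response Dawn.
Species 1 against Day: payoffs 29, 55, 21, 20 → best response Day.
Species 1 against Dusk: payoffs 54, 12, 91, 38 → best response Dusk.
Species 1 against Night: payoffs 97, 73, 98, 42 → best response Dusk.
Species 2 against Dawn: payoffs 89, 74, 52, 68 → best response Dawn.
Species 2 against Day: payoffs 14, 86, 63, 20 → best response Day.
Species 2 against Dusk: payoffs 82, 57, 84, 15 → best response Dusk.
Species 2 against Night: payoffs 33, 24, 42, 31 → best response Dusk.
Mutual best responses: (Dawn, Dawn); (Day, Day); (Dusk, Dusk).

Pure-strategy Nash equilibria: (Dawn, Dawn); (Day, Day); (Dusk, Dusk)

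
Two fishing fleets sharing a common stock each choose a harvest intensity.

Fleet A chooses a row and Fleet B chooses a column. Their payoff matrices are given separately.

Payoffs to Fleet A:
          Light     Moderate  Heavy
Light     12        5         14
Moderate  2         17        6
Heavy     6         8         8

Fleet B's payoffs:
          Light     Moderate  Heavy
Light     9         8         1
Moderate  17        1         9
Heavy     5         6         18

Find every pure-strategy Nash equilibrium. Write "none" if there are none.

(Light, Light)

Fleet A against Light: payoffs 12, 2, 6 → best response Light.
Fleet A against Moderate: payoffs 5, 17, 8 → best response Moderate.
Fleet A against Heavy: payoffs 14, 6, 8 → best response Light.
Fleet B against Light: payoffs 9, 8, 1 → best response Light.
Fleet B against Moderate: payoffs 17, 1, 9 → best response Light.
Fleet B against Heavy: payoffs 5, 6, 18 → best response Heavy.
Mutual best responses: (Light, Light).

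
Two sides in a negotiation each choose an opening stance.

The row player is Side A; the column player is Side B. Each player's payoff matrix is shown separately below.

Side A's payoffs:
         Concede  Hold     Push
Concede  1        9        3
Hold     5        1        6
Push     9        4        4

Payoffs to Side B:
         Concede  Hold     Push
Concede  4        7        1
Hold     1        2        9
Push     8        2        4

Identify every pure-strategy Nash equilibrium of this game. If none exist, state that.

(Concede, Hold) and (Hold, Push) and (Push, Concede)

Side A against Concede: payoffs 1, 5, 9 → best response Push.
Side A against Hold: payoffs 9, 1, 4 → best response Concede.
Side A against Push: payoffs 3, 6, 4 → best response Hold.
Side B against Concede: payoffs 4, 7, 1 → best response Hold.
Side B against Hold: payoffs 1, 2, 9 → best response Push.
Side B against Push: payoffs 8, 2, 4 → best response Concede.
Mutual best responses: (Concede, Hold); (Hold, Push); (Push, Concede).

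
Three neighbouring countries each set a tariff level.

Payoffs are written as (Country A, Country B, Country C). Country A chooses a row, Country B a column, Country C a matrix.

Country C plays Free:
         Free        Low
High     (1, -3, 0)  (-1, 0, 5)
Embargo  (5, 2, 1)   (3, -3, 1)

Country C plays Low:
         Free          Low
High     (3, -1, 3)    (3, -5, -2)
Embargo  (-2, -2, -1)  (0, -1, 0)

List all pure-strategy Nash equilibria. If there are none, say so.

(High, Free, Low) and (Embargo, Free, Free)

Country A against (Free, Free): payoffs 1, 5 → best response Embargo.
Country A against (Free, Low): payoffs 3, -2 → best response High.
Country A against (Low, Free): payoffs -1, 3 → best response Embargo.
Country A against (Low, Low): payoffs 3, 0 → best response High.
Country B against (High, Free): payoffs -3, 0 → best response Low.
Country B against (High, Low): payoffs -1, -5 → best response Free.
Country B against (Embargo, Free): payoffs 2, -3 → best response Free.
Country B against (Embargo, Low): payoffs -2, -1 → best response Low.
Country C against (High, Free): payoffs 0, 3 → best response Low.
Country C against (High, Low): payoffs 5, -2 → best response Free.
Country C against (Embargo, Free): payoffs 1, -1 → best response Free.
Country C against (Embargo, Low): payoffs 1, 0 → best response Free.
Mutual best responses: (High, Free, Low); (Embargo, Free, Free).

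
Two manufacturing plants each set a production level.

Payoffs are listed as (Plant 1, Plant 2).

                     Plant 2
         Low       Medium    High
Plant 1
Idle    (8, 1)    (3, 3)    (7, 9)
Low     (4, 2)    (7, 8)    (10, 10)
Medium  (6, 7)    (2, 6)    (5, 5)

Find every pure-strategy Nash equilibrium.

(Idle, Low): Plant 2 can switch to Medium (1 → 3). Not NE.
(Idle, Medium): Plant 1 can switch to Low (3 → 7). Not NE.
(Idle, High): Plant 1 can switch to Low (7 → 10). Not NE.
(Low, Low): Plant 1 can switch to Idle (4 → 8). Not NE.
(Low, Medium): Plant 2 can switch to High (8 → 10). Not NE.
(Low, High): Plant 1 gets 10, best alternative 7; Plant 2 gets 10, best alternative 8. No profitable deviation — NE.
(Medium, Low): Plant 1 can switch to Idle (6 → 8). Not NE.
(Medium, Medium): Plant 1 can switch to Idle (2 → 3). Not NE.
(Medium, High): Plant 1 can switch to Idle (5 → 7). Not NE.

(Low, High)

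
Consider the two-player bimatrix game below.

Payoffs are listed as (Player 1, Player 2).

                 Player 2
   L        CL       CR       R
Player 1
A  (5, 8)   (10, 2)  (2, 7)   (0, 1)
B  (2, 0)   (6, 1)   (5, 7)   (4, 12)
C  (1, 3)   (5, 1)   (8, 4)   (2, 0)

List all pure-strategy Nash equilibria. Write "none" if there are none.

Player 1 against L: payoffs 5, 2, 1 → best response A.
Player 1 against CL: payoffs 10, 6, 5 → best response A.
Player 1 against CR: payoffs 2, 5, 8 → best response C.
Player 1 against R: payoffs 0, 4, 2 → best response B.
Player 2 against A: payoffs 8, 2, 7, 1 → best response L.
Player 2 against B: payoffs 0, 1, 7, 12 → best response R.
Player 2 against C: payoffs 3, 1, 4, 0 → best response CR.
Mutual best responses: (A, L); (B, R); (C, CR).

(A, L); (B, R); (C, CR)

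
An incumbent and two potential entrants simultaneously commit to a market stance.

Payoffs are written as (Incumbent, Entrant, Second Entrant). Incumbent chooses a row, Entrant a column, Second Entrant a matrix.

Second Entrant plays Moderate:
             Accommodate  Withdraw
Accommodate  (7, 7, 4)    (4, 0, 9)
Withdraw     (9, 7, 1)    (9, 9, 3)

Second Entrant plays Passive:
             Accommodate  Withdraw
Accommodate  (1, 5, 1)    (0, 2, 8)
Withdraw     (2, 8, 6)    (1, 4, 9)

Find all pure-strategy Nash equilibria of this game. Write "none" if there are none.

Pure NE: (Withdraw, Accommodate, Passive)

Incumbent against (Accommodate, Moderate): payoffs 7, 9 → best response Withdraw.
Incumbent against (Accommodate, Passive): payoffs 1, 2 → best response Withdraw.
Incumbent against (Withdraw, Moderate): payoffs 4, 9 → best response Withdraw.
Incumbent against (Withdraw, Passive): payoffs 0, 1 → best response Withdraw.
Entrant against (Accommodate, Moderate): payoffs 7, 0 → best response Accommodate.
Entrant against (Accommodate, Passive): payoffs 5, 2 → best response Accommodate.
Entrant against (Withdraw, Moderate): payoffs 7, 9 → best response Withdraw.
Entrant against (Withdraw, Passive): payoffs 8, 4 → best response Accommodate.
Second Entrant against (Accommodate, Accommodate): payoffs 4, 1 → best response Moderate.
Second Entrant against (Accommodate, Withdraw): payoffs 9, 8 → best response Moderate.
Second Entrant against (Withdraw, Accommodate): payoffs 1, 6 → best response Passive.
Second Entrant against (Withdraw, Withdraw): payoffs 3, 9 → best response Passive.
Mutual best responses: (Withdraw, Accommodate, Passive).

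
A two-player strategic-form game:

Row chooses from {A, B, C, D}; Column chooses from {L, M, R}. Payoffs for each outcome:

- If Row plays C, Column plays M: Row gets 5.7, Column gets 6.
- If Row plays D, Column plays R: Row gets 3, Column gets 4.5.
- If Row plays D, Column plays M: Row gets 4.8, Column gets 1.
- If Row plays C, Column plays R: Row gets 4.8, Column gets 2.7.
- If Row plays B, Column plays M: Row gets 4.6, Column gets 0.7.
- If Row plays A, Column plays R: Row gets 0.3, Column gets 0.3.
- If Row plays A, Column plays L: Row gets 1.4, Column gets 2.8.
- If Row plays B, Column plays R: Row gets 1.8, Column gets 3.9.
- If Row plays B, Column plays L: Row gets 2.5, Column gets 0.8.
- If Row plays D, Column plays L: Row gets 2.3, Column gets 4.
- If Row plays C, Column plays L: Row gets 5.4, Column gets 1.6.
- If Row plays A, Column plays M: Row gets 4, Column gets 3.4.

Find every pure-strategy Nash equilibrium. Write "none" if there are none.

Pure NE: (C, M)

Mark each player's best response to every combination of opponents' strategies; a profile where every player is best-responding is a pure Nash equilibrium.
Row against L: payoffs 1.4, 2.5, 5.4, 2.3 → best response C.
Row against M: payoffs 4, 4.6, 5.7, 4.8 → best response C.
Row against R: payoffs 0.3, 1.8, 4.8, 3 → best response C.
Column against A: payoffs 2.8, 3.4, 0.3 → best response M.
Column against B: payoffs 0.8, 0.7, 3.9 → best response R.
Column against C: payoffs 1.6, 6, 2.7 → best response M.
Column against D: payoffs 4, 1, 4.5 → best response R.
Mutual best responses: (C, M).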